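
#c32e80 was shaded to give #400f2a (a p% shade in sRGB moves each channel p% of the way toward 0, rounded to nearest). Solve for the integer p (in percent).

#c32e80 is rgb(195, 46, 128); #400f2a is rgb(64, 15, 42).
On the R channel (widest range): 64 ≈ 195 + (p/100)(0 − 195), so p ≈ 100×(64 − 195)/(0 − 195) = -13100/-195 = 67.18.
p = 67 reproduces all three channels after rounding.

67%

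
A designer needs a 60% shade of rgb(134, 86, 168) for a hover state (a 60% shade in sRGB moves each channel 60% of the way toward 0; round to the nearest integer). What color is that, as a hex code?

#362243

Lerp each channel 60% toward 0:
  R: 134 + 0.6×(0−134) = 134 − 80.4 = 53.6 → 54
  G: 86 − 51.6 = 34.4 → 34
  B: 168 + 0.6×(0−168) = 168 − 100.8 = 67.2 → 67
rgb(54, 34, 67) = #362243.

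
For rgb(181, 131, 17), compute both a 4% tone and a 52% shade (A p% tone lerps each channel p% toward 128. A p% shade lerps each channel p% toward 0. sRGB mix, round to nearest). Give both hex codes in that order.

4% tone:
  R: 181 + 0.04×(128−181) = 181 − 2.12 = 178.88 → 179
  G: 131 − 0.12 = 130.88 → 131
  B: 17 + 0.04×(128−17) = 17 + 4.44 = 21.44 → 21
  → #B38315
52% shade:
  R: 181 − 94.12 = 86.88 → 87
  G: 131 + 0.52×(0−131) = 131 − 68.12 = 62.88 → 63
  B: 17 − 8.84 = 8.16 → 8
  → #573F08

#B38315, #573F08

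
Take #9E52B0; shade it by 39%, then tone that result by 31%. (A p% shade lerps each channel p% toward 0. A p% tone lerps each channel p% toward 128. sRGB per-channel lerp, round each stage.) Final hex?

#6A4A72

#9E52B0 is rgb(158, 82, 176).
Lerp each channel 39% toward 0:
  R: 158 − 61.62 = 96.38 → 96
  G: 82 − 31.98 = 50.02 → 50
  B: 176 + 0.39×(0−176) = 176 − 68.64 = 107.36 → 107
After the shade: rgb(96, 50, 107) = #60326B.
Per channel, c → c + 0.31(128 − c):
  R: 96 + 0.31×(128−96) = 96 + 9.92 = 105.92 → 106
  G: 50 + 24.18 = 74.18 → 74
  B: 107 + 0.31×(128−107) = 107 + 6.51 = 113.51 → 114
rgb(106, 74, 114) = #6A4A72.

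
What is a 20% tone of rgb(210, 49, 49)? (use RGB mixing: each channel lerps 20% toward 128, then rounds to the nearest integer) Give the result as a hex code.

Per channel, c → c + 0.2(128 − c):
  R: 210 − 16.4 = 193.6 → 194
  G: 49 + 0.2×(128−49) = 49 + 15.8 = 64.8 → 65
  B: 49 + 0.2×(128−49) = 49 + 15.8 = 64.8 → 65
rgb(194, 65, 65) = #c24141.

#c24141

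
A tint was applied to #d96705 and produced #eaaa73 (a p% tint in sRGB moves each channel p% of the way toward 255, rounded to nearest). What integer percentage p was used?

#d96705 is rgb(217, 103, 5); #eaaa73 is rgb(234, 170, 115).
On the B channel (widest range): 115 ≈ 5 + (p/100)(255 − 5), so p ≈ 100×(115 − 5)/(255 − 5) = 11000/250 = 44.00.
p = 44 reproduces all three channels after rounding.

44%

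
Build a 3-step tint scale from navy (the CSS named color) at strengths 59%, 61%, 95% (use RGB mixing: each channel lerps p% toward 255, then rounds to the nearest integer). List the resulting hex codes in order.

#9696cb, #9c9ccd, #f2f2f9

CSS navy is rgb(0, 0, 128).
59%: (0 + 150.45 = 150.45→150, 0 + 150.45 = 150.45→150, 128 + 74.93 = 202.93→203) → #9696cb
61%: (0 + 155.55 = 155.55→156, 0 + 155.55 = 155.55→156, 128 + 77.47 = 205.47→205) → #9c9ccd
95%: (0 + 242.25 = 242.25→242, 0 + 242.25 = 242.25→242, 128 + 120.65 = 248.65→249) → #f2f2f9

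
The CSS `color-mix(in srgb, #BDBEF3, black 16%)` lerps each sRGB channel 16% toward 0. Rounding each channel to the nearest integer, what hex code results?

#BDBEF3 is rgb(189, 190, 243).
Per channel, c → c + 0.16(0 − c):
  R: 189 − 30.24 = 158.76 → 159
  G: 190 + 0.16×(0−190) = 190 − 30.4 = 159.6 → 160
  B: 243 − 38.88 = 204.12 → 204
rgb(159, 160, 204) = #9FA0CC.

#9FA0CC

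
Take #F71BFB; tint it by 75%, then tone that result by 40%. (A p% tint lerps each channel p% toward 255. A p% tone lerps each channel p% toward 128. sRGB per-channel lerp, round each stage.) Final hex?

#CBAACC

#F71BFB is rgb(247, 27, 251).
Per channel, c → c + 0.75(255 − c):
  R: 247 + 0.75×(255−247) = 247 + 6 = 253 → 253
  G: 27 + 0.75×(255−27) = 27 + 171 = 198 → 198
  B: 251 + 3 = 254 → 254
After the tint: rgb(253, 198, 254) = #FDC6FE.
A 40% tone moves each channel 40% toward 128:
  R: 253 + 0.4×(128−253) = 253 − 50 = 203 → 203
  G: 198 + 0.4×(128−198) = 198 − 28 = 170 → 170
  B: 254 + 0.4×(128−254) = 254 − 50.4 = 203.6 → 204
rgb(203, 170, 204) = #CBAACC.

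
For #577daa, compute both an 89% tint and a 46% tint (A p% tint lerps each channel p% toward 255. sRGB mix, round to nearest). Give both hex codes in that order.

#edf1f6, #a4b9d1

#577daa is rgb(87, 125, 170).
89% tint:
  R: 87 + 149.52 = 236.52 → 237
  G: 125 + 115.7 = 240.7 → 241
  B: 170 + 0.89×(255−170) = 170 + 75.65 = 245.65 → 246
  → #edf1f6
46% tint:
  R: 87 + 0.46×(255−87) = 87 + 77.28 = 164.28 → 164
  G: 125 + 59.8 = 184.8 → 185
  B: 170 + 39.1 = 209.1 → 209
  → #a4b9d1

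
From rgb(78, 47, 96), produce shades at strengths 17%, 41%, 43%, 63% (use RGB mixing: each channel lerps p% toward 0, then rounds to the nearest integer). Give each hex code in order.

17%: (78 − 13.26 = 64.74→65, 47 − 7.99 = 39.01→39, 96 − 16.32 = 79.68→80) → #412750
41%: (78 − 31.98 = 46.02→46, 47 − 19.27 = 27.73→28, 96 − 39.36 = 56.64→57) → #2E1C39
43%: (78 − 33.54 = 44.46→44, 47 − 20.21 = 26.79→27, 96 − 41.28 = 54.72→55) → #2C1B37
63%: (78 − 49.14 = 28.86→29, 47 − 29.61 = 17.39→17, 96 − 60.48 = 35.52→36) → #1D1124

#412750, #2E1C39, #2C1B37, #1D1124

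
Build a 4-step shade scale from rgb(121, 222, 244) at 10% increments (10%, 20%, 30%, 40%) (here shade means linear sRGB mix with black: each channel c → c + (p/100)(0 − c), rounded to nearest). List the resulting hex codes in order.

10%: (121 − 12.1 = 108.9→109, 222 − 22.2 = 199.8→200, 244 − 24.4 = 219.6→220) → #6DC8DC
20%: (121 − 24.2 = 96.8→97, 222 − 44.4 = 177.6→178, 244 − 48.8 = 195.2→195) → #61B2C3
30%: (121 − 36.3 = 84.7→85, 222 − 66.6 = 155.4→155, 244 − 73.2 = 170.8→171) → #559BAB
40%: (121 − 48.4 = 72.6→73, 222 − 88.8 = 133.2→133, 244 − 97.6 = 146.4→146) → #498592

#6DC8DC, #61B2C3, #559BAB, #498592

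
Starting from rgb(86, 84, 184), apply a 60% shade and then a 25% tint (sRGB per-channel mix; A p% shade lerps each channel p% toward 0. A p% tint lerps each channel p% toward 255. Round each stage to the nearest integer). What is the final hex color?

#595977

A 60% shade moves each channel 60% toward 0:
  R: 86 + 0.6×(0−86) = 86 − 51.6 = 34.4 → 34
  G: 84 − 50.4 = 33.6 → 34
  B: 184 + 0.6×(0−184) = 184 − 110.4 = 73.6 → 74
After the shade: rgb(34, 34, 74) = #22224A.
Lerp each channel 25% toward 255:
  R: 34 + 0.25×(255−34) = 34 + 55.25 = 89.25 → 89
  G: 34 + 0.25×(255−34) = 34 + 55.25 = 89.25 → 89
  B: 74 + 45.25 = 119.25 → 119
rgb(89, 89, 119) = #595977.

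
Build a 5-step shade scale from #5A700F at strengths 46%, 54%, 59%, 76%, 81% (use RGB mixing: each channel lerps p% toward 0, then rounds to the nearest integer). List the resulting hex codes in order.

#5A700F is rgb(90, 112, 15).
46%: (90 − 41.4 = 48.6→49, 112 − 51.52 = 60.48→60, 15 − 6.9 = 8.1→8) → #313C08
54%: (90 − 48.6 = 41.4→41, 112 − 60.48 = 51.52→52, 15 − 8.1 = 6.9→7) → #293407
59%: (90 − 53.1 = 36.9→37, 112 − 66.08 = 45.92→46, 15 − 8.85 = 6.15→6) → #252E06
76%: (90 − 68.4 = 21.6→22, 112 − 85.12 = 26.88→27, 15 − 11.4 = 3.6→4) → #161B04
81%: (90 − 72.9 = 17.1→17, 112 − 90.72 = 21.28→21, 15 − 12.15 = 2.85→3) → #111503

#313C08, #293407, #252E06, #161B04, #111503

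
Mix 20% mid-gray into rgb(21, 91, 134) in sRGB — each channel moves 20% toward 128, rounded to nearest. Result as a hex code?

#2A6285

Lerp each channel 20% toward 128:
  R: 21 + 21.4 = 42.4 → 42
  G: 91 + 7.4 = 98.4 → 98
  B: 134 + 0.2×(128−134) = 134 − 1.2 = 132.8 → 133
rgb(42, 98, 133) = #2A6285.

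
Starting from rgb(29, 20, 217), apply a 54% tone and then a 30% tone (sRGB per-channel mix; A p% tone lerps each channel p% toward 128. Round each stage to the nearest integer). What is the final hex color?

#605d9d

A 54% tone moves each channel 54% toward 128:
  R: 29 + 0.54×(128−29) = 29 + 53.46 = 82.46 → 82
  G: 20 + 58.32 = 78.32 → 78
  B: 217 + 0.54×(128−217) = 217 − 48.06 = 168.94 → 169
After the tone: rgb(82, 78, 169) = #524ea9.
Per channel, c → c + 0.3(128 − c):
  R: 82 + 0.3×(128−82) = 82 + 13.8 = 95.8 → 96
  G: 78 + 15 = 93 → 93
  B: 169 + 0.3×(128−169) = 169 − 12.3 = 156.7 → 157
rgb(96, 93, 157) = #605d9d.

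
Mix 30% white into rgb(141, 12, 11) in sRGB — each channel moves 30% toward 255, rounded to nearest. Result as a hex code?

Lerp each channel 30% toward 255:
  R: 141 + 0.3×(255−141) = 141 + 34.2 = 175.2 → 175
  G: 12 + 72.9 = 84.9 → 85
  B: 11 + 0.3×(255−11) = 11 + 73.2 = 84.2 → 84
rgb(175, 85, 84) = #af5554.

#af5554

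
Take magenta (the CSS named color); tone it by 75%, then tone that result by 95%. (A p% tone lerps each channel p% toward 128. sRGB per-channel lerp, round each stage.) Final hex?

CSS magenta is rgb(255, 0, 255).
A 75% tone moves each channel 75% toward 128:
  R: 255 − 95.25 = 159.75 → 160
  G: 0 + 96 = 96 → 96
  B: 255 + 0.75×(128−255) = 255 − 95.25 = 159.75 → 160
After the tone: rgb(160, 96, 160) = #a060a0.
Lerp each channel 95% toward 128:
  R: 160 + 0.95×(128−160) = 160 − 30.4 = 129.6 → 130
  G: 96 + 30.4 = 126.4 → 126
  B: 160 + 0.95×(128−160) = 160 − 30.4 = 129.6 → 130
rgb(130, 126, 130) = #827e82.

#827e82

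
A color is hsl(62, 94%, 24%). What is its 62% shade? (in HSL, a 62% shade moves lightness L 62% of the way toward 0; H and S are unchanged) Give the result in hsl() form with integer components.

L moves 62% from 24 toward 0: 24 − 14.88 = 9.12 → 9.
H and S are unchanged.

hsl(62, 94%, 9%)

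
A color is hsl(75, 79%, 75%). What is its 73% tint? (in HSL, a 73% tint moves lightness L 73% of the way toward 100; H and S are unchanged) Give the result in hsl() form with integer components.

L moves 73% from 75 toward 100: 75 + 18.25 = 93.25 → 93.
H and S are unchanged.

hsl(75, 79%, 93%)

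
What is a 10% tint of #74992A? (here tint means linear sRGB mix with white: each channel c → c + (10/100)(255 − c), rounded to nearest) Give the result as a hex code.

#82A33F

#74992A is rgb(116, 153, 42).
Per channel, c → c + 0.1(255 − c):
  R: 116 + 0.1×(255−116) = 116 + 13.9 = 129.9 → 130
  G: 153 + 10.2 = 163.2 → 163
  B: 42 + 21.3 = 63.3 → 63
rgb(130, 163, 63) = #82A33F.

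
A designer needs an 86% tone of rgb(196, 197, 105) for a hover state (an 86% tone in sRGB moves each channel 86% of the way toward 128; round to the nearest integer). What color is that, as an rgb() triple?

rgb(138, 138, 125)

An 86% tone moves each channel 86% toward 128:
  R: 196 − 58.48 = 137.52 → 138
  G: 197 + 0.86×(128−197) = 197 − 59.34 = 137.66 → 138
  B: 105 + 0.86×(128−105) = 105 + 19.78 = 124.78 → 125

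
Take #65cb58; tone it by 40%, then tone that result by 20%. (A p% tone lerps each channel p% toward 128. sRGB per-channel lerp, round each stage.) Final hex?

#73a46d

#65cb58 is rgb(101, 203, 88).
Lerp each channel 40% toward 128:
  R: 101 + 0.4×(128−101) = 101 + 10.8 = 111.8 → 112
  G: 203 + 0.4×(128−203) = 203 − 30 = 173 → 173
  B: 88 + 0.4×(128−88) = 88 + 16 = 104 → 104
After the tone: rgb(112, 173, 104) = #70ad68.
A 20% tone moves each channel 20% toward 128:
  R: 112 + 3.2 = 115.2 → 115
  G: 173 + 0.2×(128−173) = 173 − 9 = 164 → 164
  B: 104 + 0.2×(128−104) = 104 + 4.8 = 108.8 → 109
rgb(115, 164, 109) = #73a46d.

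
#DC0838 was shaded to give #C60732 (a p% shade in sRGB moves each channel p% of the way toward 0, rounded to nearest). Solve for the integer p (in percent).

#DC0838 is rgb(220, 8, 56); #C60732 is rgb(198, 7, 50).
On the R channel (widest range): 198 ≈ 220 + (p/100)(0 − 220), so p ≈ 100×(198 − 220)/(0 − 220) = -2200/-220 = 10.00.
p = 10 reproduces all three channels after rounding.

10%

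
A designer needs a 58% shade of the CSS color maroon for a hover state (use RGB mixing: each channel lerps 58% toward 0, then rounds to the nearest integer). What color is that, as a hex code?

#360000

CSS maroon is rgb(128, 0, 0).
Lerp each channel 58% toward 0:
  R: 128 + 0.58×(0−128) = 128 − 74.24 = 53.76 → 54
  G: 0 + 0 = 0 → 0
  B: 0 + 0 = 0 → 0
rgb(54, 0, 0) = #360000.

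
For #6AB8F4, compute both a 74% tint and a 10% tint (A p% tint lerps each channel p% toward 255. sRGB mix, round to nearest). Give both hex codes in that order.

#6AB8F4 is rgb(106, 184, 244).
74% tint:
  R: 106 + 110.26 = 216.26 → 216
  G: 184 + 0.74×(255−184) = 184 + 52.54 = 236.54 → 237
  B: 244 + 0.74×(255−244) = 244 + 8.14 = 252.14 → 252
  → #D8EDFC
10% tint:
  R: 106 + 14.9 = 120.9 → 121
  G: 184 + 7.1 = 191.1 → 191
  B: 244 + 0.1×(255−244) = 244 + 1.1 = 245.1 → 245
  → #79BFF5

#D8EDFC, #79BFF5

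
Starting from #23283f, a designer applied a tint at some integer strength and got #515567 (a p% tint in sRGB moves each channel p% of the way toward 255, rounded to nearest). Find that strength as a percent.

21%

#23283f is rgb(35, 40, 63); #515567 is rgb(81, 85, 103).
On the R channel (widest range): 81 ≈ 35 + (p/100)(255 − 35), so p ≈ 100×(81 − 35)/(255 − 35) = 4600/220 = 20.91.
p = 21 reproduces all three channels after rounding.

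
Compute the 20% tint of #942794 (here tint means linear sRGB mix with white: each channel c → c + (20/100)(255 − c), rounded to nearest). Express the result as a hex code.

#A952A9

#942794 is rgb(148, 39, 148).
Lerp each channel 20% toward 255:
  R: 148 + 0.2×(255−148) = 148 + 21.4 = 169.4 → 169
  G: 39 + 0.2×(255−39) = 39 + 43.2 = 82.2 → 82
  B: 148 + 21.4 = 169.4 → 169
rgb(169, 82, 169) = #A952A9.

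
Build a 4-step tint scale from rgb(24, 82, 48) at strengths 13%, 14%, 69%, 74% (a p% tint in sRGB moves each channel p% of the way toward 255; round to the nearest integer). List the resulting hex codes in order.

#36684B, #386A4D, #B7C9BF, #C3D2C9

13%: (24 + 30.03 = 54.03→54, 82 + 22.49 = 104.49→104, 48 + 26.91 = 74.91→75) → #36684B
14%: (24 + 32.34 = 56.34→56, 82 + 24.22 = 106.22→106, 48 + 28.98 = 76.98→77) → #386A4D
69%: (24 + 159.39 = 183.39→183, 82 + 119.37 = 201.37→201, 48 + 142.83 = 190.83→191) → #B7C9BF
74%: (24 + 170.94 = 194.94→195, 82 + 128.02 = 210.02→210, 48 + 153.18 = 201.18→201) → #C3D2C9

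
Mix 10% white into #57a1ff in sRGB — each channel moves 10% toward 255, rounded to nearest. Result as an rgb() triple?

rgb(104, 170, 255)

#57a1ff is rgb(87, 161, 255).
Lerp each channel 10% toward 255:
  R: 87 + 16.8 = 103.8 → 104
  G: 161 + 9.4 = 170.4 → 170
  B: 255 + 0 = 255 → 255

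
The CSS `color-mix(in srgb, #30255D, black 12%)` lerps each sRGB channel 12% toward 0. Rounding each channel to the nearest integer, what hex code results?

#30255D is rgb(48, 37, 93).
Per channel, c → c + 0.12(0 − c):
  R: 48 − 5.76 = 42.24 → 42
  G: 37 + 0.12×(0−37) = 37 − 4.44 = 32.56 → 33
  B: 93 − 11.16 = 81.84 → 82
rgb(42, 33, 82) = #2A2152.

#2A2152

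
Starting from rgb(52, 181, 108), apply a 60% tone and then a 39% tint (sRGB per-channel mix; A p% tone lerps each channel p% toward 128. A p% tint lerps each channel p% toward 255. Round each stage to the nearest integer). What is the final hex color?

#9FBEAD

Lerp each channel 60% toward 128:
  R: 52 + 0.6×(128−52) = 52 + 45.6 = 97.6 → 98
  G: 181 − 31.8 = 149.2 → 149
  B: 108 + 12 = 120 → 120
After the tone: rgb(98, 149, 120) = #629578.
A 39% tint moves each channel 39% toward 255:
  R: 98 + 0.39×(255−98) = 98 + 61.23 = 159.23 → 159
  G: 149 + 41.34 = 190.34 → 190
  B: 120 + 0.39×(255−120) = 120 + 52.65 = 172.65 → 173
rgb(159, 190, 173) = #9FBEAD.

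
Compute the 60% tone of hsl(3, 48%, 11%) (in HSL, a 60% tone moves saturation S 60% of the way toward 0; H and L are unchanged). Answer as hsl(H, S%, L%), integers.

S moves 60% from 48 toward 0: 48 − 28.8 = 19.2 → 19.
H and L are unchanged.

hsl(3, 19%, 11%)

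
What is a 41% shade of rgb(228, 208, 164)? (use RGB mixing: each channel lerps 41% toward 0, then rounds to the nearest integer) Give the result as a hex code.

Per channel, c → c + 0.41(0 − c):
  R: 228 − 93.48 = 134.52 → 135
  G: 208 + 0.41×(0−208) = 208 − 85.28 = 122.72 → 123
  B: 164 + 0.41×(0−164) = 164 − 67.24 = 96.76 → 97
rgb(135, 123, 97) = #877B61.

#877B61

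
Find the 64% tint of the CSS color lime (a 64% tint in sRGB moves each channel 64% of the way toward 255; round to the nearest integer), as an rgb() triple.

rgb(163, 255, 163)

CSS lime is rgb(0, 255, 0).
Lerp each channel 64% toward 255:
  R: 0 + 163.2 = 163.2 → 163
  G: 255 + 0.64×(255−255) = 255 + 0 = 255 → 255
  B: 0 + 163.2 = 163.2 → 163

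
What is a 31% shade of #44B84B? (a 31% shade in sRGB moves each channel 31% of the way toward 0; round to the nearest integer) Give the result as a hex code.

#2F7F34

#44B84B is rgb(68, 184, 75).
Per channel, c → c + 0.31(0 − c):
  R: 68 − 21.08 = 46.92 → 47
  G: 184 + 0.31×(0−184) = 184 − 57.04 = 126.96 → 127
  B: 75 − 23.25 = 51.75 → 52
rgb(47, 127, 52) = #2F7F34.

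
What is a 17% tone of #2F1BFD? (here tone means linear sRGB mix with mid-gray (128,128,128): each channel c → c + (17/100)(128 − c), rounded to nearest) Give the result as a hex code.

#2F1BFD is rgb(47, 27, 253).
Per channel, c → c + 0.17(128 − c):
  R: 47 + 13.77 = 60.77 → 61
  G: 27 + 17.17 = 44.17 → 44
  B: 253 + 0.17×(128−253) = 253 − 21.25 = 231.75 → 232
rgb(61, 44, 232) = #3D2CE8.

#3D2CE8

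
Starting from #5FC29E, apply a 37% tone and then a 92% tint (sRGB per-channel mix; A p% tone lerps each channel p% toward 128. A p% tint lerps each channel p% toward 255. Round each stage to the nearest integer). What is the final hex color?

#5FC29E is rgb(95, 194, 158).
Per channel, c → c + 0.37(128 − c):
  R: 95 + 12.21 = 107.21 → 107
  G: 194 − 24.42 = 169.58 → 170
  B: 158 + 0.37×(128−158) = 158 − 11.1 = 146.9 → 147
After the tone: rgb(107, 170, 147) = #6BAA93.
Lerp each channel 92% toward 255:
  R: 107 + 0.92×(255−107) = 107 + 136.16 = 243.16 → 243
  G: 170 + 0.92×(255−170) = 170 + 78.2 = 248.2 → 248
  B: 147 + 0.92×(255−147) = 147 + 99.36 = 246.36 → 246
rgb(243, 248, 246) = #F3F8F6.

#F3F8F6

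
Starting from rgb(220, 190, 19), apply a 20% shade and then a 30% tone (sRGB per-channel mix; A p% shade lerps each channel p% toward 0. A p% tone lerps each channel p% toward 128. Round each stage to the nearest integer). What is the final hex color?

Per channel, c → c + 0.2(0 − c):
  R: 220 + 0.2×(0−220) = 220 − 44 = 176 → 176
  G: 190 + 0.2×(0−190) = 190 − 38 = 152 → 152
  B: 19 + 0.2×(0−19) = 19 − 3.8 = 15.2 → 15
After the shade: rgb(176, 152, 15) = #b0980f.
A 30% tone moves each channel 30% toward 128:
  R: 176 − 14.4 = 161.6 → 162
  G: 152 + 0.3×(128−152) = 152 − 7.2 = 144.8 → 145
  B: 15 + 33.9 = 48.9 → 49
rgb(162, 145, 49) = #a29131.

#a29131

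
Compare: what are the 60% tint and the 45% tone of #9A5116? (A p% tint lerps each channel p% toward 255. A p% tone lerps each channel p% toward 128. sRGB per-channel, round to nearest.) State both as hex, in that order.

#D7B9A2, #8E6646

#9A5116 is rgb(154, 81, 22).
60% tint:
  R: 154 + 60.6 = 214.6 → 215
  G: 81 + 0.6×(255−81) = 81 + 104.4 = 185.4 → 185
  B: 22 + 0.6×(255−22) = 22 + 139.8 = 161.8 → 162
  → #D7B9A2
45% tone:
  R: 154 − 11.7 = 142.3 → 142
  G: 81 + 0.45×(128−81) = 81 + 21.15 = 102.15 → 102
  B: 22 + 0.45×(128−22) = 22 + 47.7 = 69.7 → 70
  → #8E6646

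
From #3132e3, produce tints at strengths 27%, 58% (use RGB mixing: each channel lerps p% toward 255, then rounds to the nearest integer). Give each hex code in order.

#3132e3 is rgb(49, 50, 227).
27%: (49 + 55.62 = 104.62→105, 50 + 55.35 = 105.35→105, 227 + 7.56 = 234.56→235) → #6969eb
58%: (49 + 119.48 = 168.48→168, 50 + 118.9 = 168.9→169, 227 + 16.24 = 243.24→243) → #a8a9f3

#6969eb, #a8a9f3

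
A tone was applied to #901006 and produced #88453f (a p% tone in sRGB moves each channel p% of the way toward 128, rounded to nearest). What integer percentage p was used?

#901006 is rgb(144, 16, 6); #88453f is rgb(136, 69, 63).
On the B channel (widest range): 63 ≈ 6 + (p/100)(128 − 6), so p ≈ 100×(63 − 6)/(128 − 6) = 5700/122 = 46.72.
p = 47 reproduces all three channels after rounding.

47%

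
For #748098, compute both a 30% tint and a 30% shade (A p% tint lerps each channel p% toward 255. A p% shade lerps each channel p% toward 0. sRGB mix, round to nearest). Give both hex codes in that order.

#9EA6B7, #515A6A

#748098 is rgb(116, 128, 152).
30% tint:
  R: 116 + 0.3×(255−116) = 116 + 41.7 = 157.7 → 158
  G: 128 + 38.1 = 166.1 → 166
  B: 152 + 0.3×(255−152) = 152 + 30.9 = 182.9 → 183
  → #9EA6B7
30% shade:
  R: 116 + 0.3×(0−116) = 116 − 34.8 = 81.2 → 81
  G: 128 + 0.3×(0−128) = 128 − 38.4 = 89.6 → 90
  B: 152 + 0.3×(0−152) = 152 − 45.6 = 106.4 → 106
  → #515A6A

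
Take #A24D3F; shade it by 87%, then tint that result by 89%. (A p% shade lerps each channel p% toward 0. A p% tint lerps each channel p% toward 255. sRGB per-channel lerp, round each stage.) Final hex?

#E5E4E4

#A24D3F is rgb(162, 77, 63).
An 87% shade moves each channel 87% toward 0:
  R: 162 − 140.94 = 21.06 → 21
  G: 77 − 66.99 = 10.01 → 10
  B: 63 + 0.87×(0−63) = 63 − 54.81 = 8.19 → 8
After the shade: rgb(21, 10, 8) = #150A08.
Per channel, c → c + 0.89(255 − c):
  R: 21 + 208.26 = 229.26 → 229
  G: 10 + 218.05 = 228.05 → 228
  B: 8 + 0.89×(255−8) = 8 + 219.83 = 227.83 → 228
rgb(229, 228, 228) = #E5E4E4.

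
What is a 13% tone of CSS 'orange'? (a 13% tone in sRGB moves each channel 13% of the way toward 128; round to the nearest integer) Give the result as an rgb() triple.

rgb(238, 160, 17)

CSS orange is rgb(255, 165, 0).
A 13% tone moves each channel 13% toward 128:
  R: 255 + 0.13×(128−255) = 255 − 16.51 = 238.49 → 238
  G: 165 + 0.13×(128−165) = 165 − 4.81 = 160.19 → 160
  B: 0 + 0.13×(128−0) = 0 + 16.64 = 16.64 → 17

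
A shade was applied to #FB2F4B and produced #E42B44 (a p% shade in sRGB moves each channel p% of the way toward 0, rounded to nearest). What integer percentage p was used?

#FB2F4B is rgb(251, 47, 75); #E42B44 is rgb(228, 43, 68).
On the R channel (widest range): 228 ≈ 251 + (p/100)(0 − 251), so p ≈ 100×(228 − 251)/(0 − 251) = -2300/-251 = 9.16.
p = 9 reproduces all three channels after rounding.

9%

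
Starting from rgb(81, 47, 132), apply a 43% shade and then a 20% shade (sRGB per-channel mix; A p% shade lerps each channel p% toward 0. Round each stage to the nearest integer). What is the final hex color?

#25163C

Per channel, c → c + 0.43(0 − c):
  R: 81 + 0.43×(0−81) = 81 − 34.83 = 46.17 → 46
  G: 47 + 0.43×(0−47) = 47 − 20.21 = 26.79 → 27
  B: 132 − 56.76 = 75.24 → 75
After the shade: rgb(46, 27, 75) = #2E1B4B.
Per channel, c → c + 0.2(0 − c):
  R: 46 − 9.2 = 36.8 → 37
  G: 27 + 0.2×(0−27) = 27 − 5.4 = 21.6 → 22
  B: 75 + 0.2×(0−75) = 75 − 15 = 60 → 60
rgb(37, 22, 60) = #25163C.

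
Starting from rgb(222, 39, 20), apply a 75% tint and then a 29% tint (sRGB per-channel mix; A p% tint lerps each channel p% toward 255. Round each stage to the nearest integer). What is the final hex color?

#F9D9D5

Lerp each channel 75% toward 255:
  R: 222 + 0.75×(255−222) = 222 + 24.75 = 246.75 → 247
  G: 39 + 0.75×(255−39) = 39 + 162 = 201 → 201
  B: 20 + 0.75×(255−20) = 20 + 176.25 = 196.25 → 196
After the tint: rgb(247, 201, 196) = #F7C9C4.
Per channel, c → c + 0.29(255 − c):
  R: 247 + 2.32 = 249.32 → 249
  G: 201 + 0.29×(255−201) = 201 + 15.66 = 216.66 → 217
  B: 196 + 0.29×(255−196) = 196 + 17.11 = 213.11 → 213
rgb(249, 217, 213) = #F9D9D5.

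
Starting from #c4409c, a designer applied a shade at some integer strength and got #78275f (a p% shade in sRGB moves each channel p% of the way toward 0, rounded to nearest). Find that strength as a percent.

39%

#c4409c is rgb(196, 64, 156); #78275f is rgb(120, 39, 95).
On the R channel (widest range): 120 ≈ 196 + (p/100)(0 − 196), so p ≈ 100×(120 − 196)/(0 − 196) = -7600/-196 = 38.78.
p = 39 reproduces all three channels after rounding.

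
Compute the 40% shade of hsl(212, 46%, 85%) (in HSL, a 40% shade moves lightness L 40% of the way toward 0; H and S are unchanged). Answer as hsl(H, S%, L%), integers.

hsl(212, 46%, 51%)

L moves 40% from 85 toward 0: 85 − 34 = 51 → 51.
H and S are unchanged.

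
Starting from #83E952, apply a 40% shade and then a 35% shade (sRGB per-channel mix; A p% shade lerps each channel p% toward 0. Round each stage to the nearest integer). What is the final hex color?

#335B20

#83E952 is rgb(131, 233, 82).
A 40% shade moves each channel 40% toward 0:
  R: 131 + 0.4×(0−131) = 131 − 52.4 = 78.6 → 79
  G: 233 + 0.4×(0−233) = 233 − 93.2 = 139.8 → 140
  B: 82 + 0.4×(0−82) = 82 − 32.8 = 49.2 → 49
After the shade: rgb(79, 140, 49) = #4F8C31.
A 35% shade moves each channel 35% toward 0:
  R: 79 + 0.35×(0−79) = 79 − 27.65 = 51.35 → 51
  G: 140 + 0.35×(0−140) = 140 − 49 = 91 → 91
  B: 49 − 17.15 = 31.85 → 32
rgb(51, 91, 32) = #335B20.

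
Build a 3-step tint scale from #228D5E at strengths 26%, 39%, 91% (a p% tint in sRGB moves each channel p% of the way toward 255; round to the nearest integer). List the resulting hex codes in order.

#228D5E is rgb(34, 141, 94).
26%: (34 + 57.46 = 91.46→91, 141 + 29.64 = 170.64→171, 94 + 41.86 = 135.86→136) → #5BAB88
39%: (34 + 86.19 = 120.19→120, 141 + 44.46 = 185.46→185, 94 + 62.79 = 156.79→157) → #78B99D
91%: (34 + 201.11 = 235.11→235, 141 + 103.74 = 244.74→245, 94 + 146.51 = 240.51→241) → #EBF5F1

#5BAB88, #78B99D, #EBF5F1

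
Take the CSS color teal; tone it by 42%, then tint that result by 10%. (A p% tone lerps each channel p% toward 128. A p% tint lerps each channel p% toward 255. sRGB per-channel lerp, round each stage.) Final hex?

CSS teal is rgb(0, 128, 128).
Per channel, c → c + 0.42(128 − c):
  R: 0 + 0.42×(128−0) = 0 + 53.76 = 53.76 → 54
  G: 128 + 0.42×(128−128) = 128 + 0 = 128 → 128
  B: 128 + 0.42×(128−128) = 128 + 0 = 128 → 128
After the tone: rgb(54, 128, 128) = #368080.
Per channel, c → c + 0.1(255 − c):
  R: 54 + 0.1×(255−54) = 54 + 20.1 = 74.1 → 74
  G: 128 + 0.1×(255−128) = 128 + 12.7 = 140.7 → 141
  B: 128 + 0.1×(255−128) = 128 + 12.7 = 140.7 → 141
rgb(74, 141, 141) = #4A8D8D.

#4A8D8D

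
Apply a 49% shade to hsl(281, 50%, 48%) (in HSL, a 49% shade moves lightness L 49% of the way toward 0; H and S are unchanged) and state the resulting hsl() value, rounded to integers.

hsl(281, 50%, 24%)

L moves 49% from 48 toward 0: 48 − 23.52 = 24.48 → 24.
H and S are unchanged.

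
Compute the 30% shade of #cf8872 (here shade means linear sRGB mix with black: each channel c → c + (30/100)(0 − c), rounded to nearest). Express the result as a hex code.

#915f50

#cf8872 is rgb(207, 136, 114).
Lerp each channel 30% toward 0:
  R: 207 + 0.3×(0−207) = 207 − 62.1 = 144.9 → 145
  G: 136 + 0.3×(0−136) = 136 − 40.8 = 95.2 → 95
  B: 114 + 0.3×(0−114) = 114 − 34.2 = 79.8 → 80
rgb(145, 95, 80) = #915f50.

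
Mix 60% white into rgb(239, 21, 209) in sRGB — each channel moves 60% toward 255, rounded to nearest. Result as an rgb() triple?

Per channel, c → c + 0.6(255 − c):
  R: 239 + 0.6×(255−239) = 239 + 9.6 = 248.6 → 249
  G: 21 + 140.4 = 161.4 → 161
  B: 209 + 0.6×(255−209) = 209 + 27.6 = 236.6 → 237

rgb(249, 161, 237)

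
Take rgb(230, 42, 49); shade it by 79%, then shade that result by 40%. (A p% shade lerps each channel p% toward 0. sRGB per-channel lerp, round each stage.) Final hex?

Lerp each channel 79% toward 0:
  R: 230 − 181.7 = 48.3 → 48
  G: 42 + 0.79×(0−42) = 42 − 33.18 = 8.82 → 9
  B: 49 + 0.79×(0−49) = 49 − 38.71 = 10.29 → 10
After the shade: rgb(48, 9, 10) = #30090A.
Lerp each channel 40% toward 0:
  R: 48 + 0.4×(0−48) = 48 − 19.2 = 28.8 → 29
  G: 9 − 3.6 = 5.4 → 5
  B: 10 + 0.4×(0−10) = 10 − 4 = 6 → 6
rgb(29, 5, 6) = #1D0506.

#1D0506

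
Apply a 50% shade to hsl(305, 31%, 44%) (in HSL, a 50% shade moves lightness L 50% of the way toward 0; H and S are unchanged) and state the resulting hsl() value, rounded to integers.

L moves 50% from 44 toward 0: 44 − 22 = 22 → 22.
H and S are unchanged.

hsl(305, 31%, 22%)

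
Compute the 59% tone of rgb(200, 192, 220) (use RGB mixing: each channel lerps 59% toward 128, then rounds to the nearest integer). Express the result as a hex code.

#9e9aa6

Per channel, c → c + 0.59(128 − c):
  R: 200 + 0.59×(128−200) = 200 − 42.48 = 157.52 → 158
  G: 192 + 0.59×(128−192) = 192 − 37.76 = 154.24 → 154
  B: 220 − 54.28 = 165.72 → 166
rgb(158, 154, 166) = #9e9aa6.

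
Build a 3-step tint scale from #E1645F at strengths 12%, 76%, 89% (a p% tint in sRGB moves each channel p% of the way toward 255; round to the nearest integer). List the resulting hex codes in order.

#E1645F is rgb(225, 100, 95).
12%: (225 + 3.6 = 228.6→229, 100 + 18.6 = 118.6→119, 95 + 19.2 = 114.2→114) → #E57772
76%: (225 + 22.8 = 247.8→248, 100 + 117.8 = 217.8→218, 95 + 121.6 = 216.6→217) → #F8DAD9
89%: (225 + 26.7 = 251.7→252, 100 + 137.95 = 237.95→238, 95 + 142.4 = 237.4→237) → #FCEEED

#E57772, #F8DAD9, #FCEEED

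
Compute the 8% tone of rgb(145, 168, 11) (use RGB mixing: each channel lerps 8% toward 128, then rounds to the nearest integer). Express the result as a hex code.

Lerp each channel 8% toward 128:
  R: 145 + 0.08×(128−145) = 145 − 1.36 = 143.64 → 144
  G: 168 − 3.2 = 164.8 → 165
  B: 11 + 9.36 = 20.36 → 20
rgb(144, 165, 20) = #90A514.

#90A514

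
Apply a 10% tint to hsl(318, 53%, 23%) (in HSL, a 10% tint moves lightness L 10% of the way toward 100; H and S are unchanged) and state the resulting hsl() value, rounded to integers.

L moves 10% from 23 toward 100: 23 + 7.7 = 30.7 → 31.
H and S are unchanged.

hsl(318, 53%, 31%)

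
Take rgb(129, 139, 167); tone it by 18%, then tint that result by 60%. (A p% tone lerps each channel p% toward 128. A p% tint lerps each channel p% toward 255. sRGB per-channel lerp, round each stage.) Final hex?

#CDD0D9

Lerp each channel 18% toward 128:
  R: 129 − 0.18 = 128.82 → 129
  G: 139 − 1.98 = 137.02 → 137
  B: 167 + 0.18×(128−167) = 167 − 7.02 = 159.98 → 160
After the tone: rgb(129, 137, 160) = #8189A0.
Lerp each channel 60% toward 255:
  R: 129 + 75.6 = 204.6 → 205
  G: 137 + 0.6×(255−137) = 137 + 70.8 = 207.8 → 208
  B: 160 + 0.6×(255−160) = 160 + 57 = 217 → 217
rgb(205, 208, 217) = #CDD0D9.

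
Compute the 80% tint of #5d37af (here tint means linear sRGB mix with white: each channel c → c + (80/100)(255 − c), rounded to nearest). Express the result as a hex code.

#dfd7ef

#5d37af is rgb(93, 55, 175).
An 80% tint moves each channel 80% toward 255:
  R: 93 + 129.6 = 222.6 → 223
  G: 55 + 160 = 215 → 215
  B: 175 + 0.8×(255−175) = 175 + 64 = 239 → 239
rgb(223, 215, 239) = #dfd7ef.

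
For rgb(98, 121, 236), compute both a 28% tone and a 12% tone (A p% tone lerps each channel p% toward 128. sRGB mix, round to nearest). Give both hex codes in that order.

28% tone:
  R: 98 + 0.28×(128−98) = 98 + 8.4 = 106.4 → 106
  G: 121 + 0.28×(128−121) = 121 + 1.96 = 122.96 → 123
  B: 236 − 30.24 = 205.76 → 206
  → #6a7bce
12% tone:
  R: 98 + 0.12×(128−98) = 98 + 3.6 = 101.6 → 102
  G: 121 + 0.12×(128−121) = 121 + 0.84 = 121.84 → 122
  B: 236 + 0.12×(128−236) = 236 − 12.96 = 223.04 → 223
  → #667adf

#6a7bce, #667adf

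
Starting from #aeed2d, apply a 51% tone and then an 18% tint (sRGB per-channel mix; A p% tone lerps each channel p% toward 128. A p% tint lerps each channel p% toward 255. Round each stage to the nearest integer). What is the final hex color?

#aeed2d is rgb(174, 237, 45).
Lerp each channel 51% toward 128:
  R: 174 + 0.51×(128−174) = 174 − 23.46 = 150.54 → 151
  G: 237 + 0.51×(128−237) = 237 − 55.59 = 181.41 → 181
  B: 45 + 0.51×(128−45) = 45 + 42.33 = 87.33 → 87
After the tone: rgb(151, 181, 87) = #97b557.
An 18% tint moves each channel 18% toward 255:
  R: 151 + 18.72 = 169.72 → 170
  G: 181 + 0.18×(255−181) = 181 + 13.32 = 194.32 → 194
  B: 87 + 0.18×(255−87) = 87 + 30.24 = 117.24 → 117
rgb(170, 194, 117) = #aac275.

#aac275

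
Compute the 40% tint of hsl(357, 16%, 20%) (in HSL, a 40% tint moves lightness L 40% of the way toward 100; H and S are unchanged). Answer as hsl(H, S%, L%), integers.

L moves 40% from 20 toward 100: 20 + 32 = 52 → 52.
H and S are unchanged.

hsl(357, 16%, 52%)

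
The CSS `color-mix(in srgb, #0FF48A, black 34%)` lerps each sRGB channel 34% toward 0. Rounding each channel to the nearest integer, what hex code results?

#0FF48A is rgb(15, 244, 138).
Per channel, c → c + 0.34(0 − c):
  R: 15 − 5.1 = 9.9 → 10
  G: 244 + 0.34×(0−244) = 244 − 82.96 = 161.04 → 161
  B: 138 − 46.92 = 91.08 → 91
rgb(10, 161, 91) = #0AA15B.

#0AA15B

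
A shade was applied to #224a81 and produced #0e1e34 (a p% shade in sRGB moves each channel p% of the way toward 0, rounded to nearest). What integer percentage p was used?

#224a81 is rgb(34, 74, 129); #0e1e34 is rgb(14, 30, 52).
On the B channel (widest range): 52 ≈ 129 + (p/100)(0 − 129), so p ≈ 100×(52 − 129)/(0 − 129) = -7700/-129 = 59.69.
p = 60 reproduces all three channels after rounding.

60%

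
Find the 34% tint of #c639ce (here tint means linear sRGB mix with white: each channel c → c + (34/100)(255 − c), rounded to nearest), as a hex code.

#d97cdf

#c639ce is rgb(198, 57, 206).
Per channel, c → c + 0.34(255 − c):
  R: 198 + 19.38 = 217.38 → 217
  G: 57 + 0.34×(255−57) = 57 + 67.32 = 124.32 → 124
  B: 206 + 16.66 = 222.66 → 223
rgb(217, 124, 223) = #d97cdf.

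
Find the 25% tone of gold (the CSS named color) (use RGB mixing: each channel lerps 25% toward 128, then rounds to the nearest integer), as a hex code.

CSS gold is rgb(255, 215, 0).
Lerp each channel 25% toward 128:
  R: 255 + 0.25×(128−255) = 255 − 31.75 = 223.25 → 223
  G: 215 + 0.25×(128−215) = 215 − 21.75 = 193.25 → 193
  B: 0 + 0.25×(128−0) = 0 + 32 = 32 → 32
rgb(223, 193, 32) = #DFC120.

#DFC120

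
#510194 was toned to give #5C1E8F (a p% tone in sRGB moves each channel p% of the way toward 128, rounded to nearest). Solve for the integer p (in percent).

#510194 is rgb(81, 1, 148); #5C1E8F is rgb(92, 30, 143).
On the G channel (widest range): 30 ≈ 1 + (p/100)(128 − 1), so p ≈ 100×(30 − 1)/(128 − 1) = 2900/127 = 22.83.
p = 23 reproduces all three channels after rounding.

23%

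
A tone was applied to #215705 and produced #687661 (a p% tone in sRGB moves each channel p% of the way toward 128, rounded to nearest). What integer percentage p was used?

75%

#215705 is rgb(33, 87, 5); #687661 is rgb(104, 118, 97).
On the B channel (widest range): 97 ≈ 5 + (p/100)(128 − 5), so p ≈ 100×(97 − 5)/(128 − 5) = 9200/123 = 74.80.
p = 75 reproduces all three channels after rounding.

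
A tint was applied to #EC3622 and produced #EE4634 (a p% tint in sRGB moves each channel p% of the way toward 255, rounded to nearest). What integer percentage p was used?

8%

#EC3622 is rgb(236, 54, 34); #EE4634 is rgb(238, 70, 52).
On the B channel (widest range): 52 ≈ 34 + (p/100)(255 − 34), so p ≈ 100×(52 − 34)/(255 − 34) = 1800/221 = 8.14.
p = 8 reproduces all three channels after rounding.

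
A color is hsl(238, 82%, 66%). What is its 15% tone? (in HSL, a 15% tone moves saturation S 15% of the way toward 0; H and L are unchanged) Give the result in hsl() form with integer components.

S moves 15% from 82 toward 0: 82 − 12.3 = 69.7 → 70.
H and L are unchanged.

hsl(238, 70%, 66%)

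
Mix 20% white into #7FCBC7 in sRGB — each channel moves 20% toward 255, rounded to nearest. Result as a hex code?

#99D5D2

#7FCBC7 is rgb(127, 203, 199).
Per channel, c → c + 0.2(255 − c):
  R: 127 + 0.2×(255−127) = 127 + 25.6 = 152.6 → 153
  G: 203 + 0.2×(255−203) = 203 + 10.4 = 213.4 → 213
  B: 199 + 11.2 = 210.2 → 210
rgb(153, 213, 210) = #99D5D2.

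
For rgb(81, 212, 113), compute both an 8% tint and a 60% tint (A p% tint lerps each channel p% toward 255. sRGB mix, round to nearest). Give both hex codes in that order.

8% tint:
  R: 81 + 0.08×(255−81) = 81 + 13.92 = 94.92 → 95
  G: 212 + 0.08×(255−212) = 212 + 3.44 = 215.44 → 215
  B: 113 + 0.08×(255−113) = 113 + 11.36 = 124.36 → 124
  → #5FD77C
60% tint:
  R: 81 + 104.4 = 185.4 → 185
  G: 212 + 0.6×(255−212) = 212 + 25.8 = 237.8 → 238
  B: 113 + 0.6×(255−113) = 113 + 85.2 = 198.2 → 198
  → #B9EEC6

#5FD77C, #B9EEC6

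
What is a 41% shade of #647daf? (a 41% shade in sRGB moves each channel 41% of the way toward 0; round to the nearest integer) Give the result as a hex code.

#3b4a67

#647daf is rgb(100, 125, 175).
Per channel, c → c + 0.41(0 − c):
  R: 100 − 41 = 59 → 59
  G: 125 + 0.41×(0−125) = 125 − 51.25 = 73.75 → 74
  B: 175 − 71.75 = 103.25 → 103
rgb(59, 74, 103) = #3b4a67.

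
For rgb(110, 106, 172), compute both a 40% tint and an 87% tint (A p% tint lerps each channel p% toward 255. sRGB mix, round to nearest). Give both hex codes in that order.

40% tint:
  R: 110 + 0.4×(255−110) = 110 + 58 = 168 → 168
  G: 106 + 59.6 = 165.6 → 166
  B: 172 + 0.4×(255−172) = 172 + 33.2 = 205.2 → 205
  → #a8a6cd
87% tint:
  R: 110 + 0.87×(255−110) = 110 + 126.15 = 236.15 → 236
  G: 106 + 0.87×(255−106) = 106 + 129.63 = 235.63 → 236
  B: 172 + 72.21 = 244.21 → 244
  → #ececf4

#a8a6cd, #ececf4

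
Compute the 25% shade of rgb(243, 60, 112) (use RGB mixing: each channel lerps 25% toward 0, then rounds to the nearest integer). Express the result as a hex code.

#b62d54

A 25% shade moves each channel 25% toward 0:
  R: 243 + 0.25×(0−243) = 243 − 60.75 = 182.25 → 182
  G: 60 + 0.25×(0−60) = 60 − 15 = 45 → 45
  B: 112 + 0.25×(0−112) = 112 − 28 = 84 → 84
rgb(182, 45, 84) = #b62d54.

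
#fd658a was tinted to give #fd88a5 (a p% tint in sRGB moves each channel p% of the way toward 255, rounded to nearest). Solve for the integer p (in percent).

#fd658a is rgb(253, 101, 138); #fd88a5 is rgb(253, 136, 165).
On the G channel (widest range): 136 ≈ 101 + (p/100)(255 − 101), so p ≈ 100×(136 − 101)/(255 − 101) = 3500/154 = 22.73.
p = 23 reproduces all three channels after rounding.

23%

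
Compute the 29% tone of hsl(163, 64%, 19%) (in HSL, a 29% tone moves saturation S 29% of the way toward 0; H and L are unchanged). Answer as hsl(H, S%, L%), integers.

S moves 29% from 64 toward 0: 64 − 18.56 = 45.44 → 45.
H and L are unchanged.

hsl(163, 45%, 19%)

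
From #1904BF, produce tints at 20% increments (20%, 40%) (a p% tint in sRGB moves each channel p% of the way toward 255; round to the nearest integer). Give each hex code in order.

#4736CC, #7568D9

#1904BF is rgb(25, 4, 191).
20%: (25 + 46 = 71→71, 4 + 50.2 = 54.2→54, 191 + 12.8 = 203.8→204) → #4736CC
40%: (25 + 92 = 117→117, 4 + 100.4 = 104.4→104, 191 + 25.6 = 216.6→217) → #7568D9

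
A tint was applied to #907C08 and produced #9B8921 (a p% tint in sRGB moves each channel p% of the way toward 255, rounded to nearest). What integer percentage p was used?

#907C08 is rgb(144, 124, 8); #9B8921 is rgb(155, 137, 33).
On the B channel (widest range): 33 ≈ 8 + (p/100)(255 − 8), so p ≈ 100×(33 − 8)/(255 − 8) = 2500/247 = 10.12.
p = 10 reproduces all three channels after rounding.

10%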